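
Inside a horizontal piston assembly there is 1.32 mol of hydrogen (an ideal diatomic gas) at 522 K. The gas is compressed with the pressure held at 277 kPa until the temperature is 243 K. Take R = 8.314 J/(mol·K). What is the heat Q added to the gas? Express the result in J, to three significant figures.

Isobaric: W = nRΔT = (1.32)(8.314)(-279) = -3062 J.
ΔU = nCᵥΔT with Cᵥ = 5R/2: ΔU = (1.32)(20.79)(-279) = -7655 J.
Q = ΔU + W = -7655 − 3062 = -10717 J.

Q ≈ -10700 J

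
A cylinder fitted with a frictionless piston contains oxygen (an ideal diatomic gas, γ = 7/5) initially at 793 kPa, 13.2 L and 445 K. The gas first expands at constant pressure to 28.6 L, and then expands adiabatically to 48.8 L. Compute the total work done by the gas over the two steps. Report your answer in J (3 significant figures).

Step 1 (isobaric): W = PΔV = (793 kPa)(28.6 − 13.2 L) = 12212 J.
After step 1: P = 793 kPa, V = 28.6 L, T = 964.2 K.
Step 2 (adiabatic): W = (P₁V₁ − P₂V₂)/(γ−1) = (22680 − 18315)/0.4 = 10911 J.
W_total = 12212 + 10911 = 23123 J.

W_total ≈ 23100 J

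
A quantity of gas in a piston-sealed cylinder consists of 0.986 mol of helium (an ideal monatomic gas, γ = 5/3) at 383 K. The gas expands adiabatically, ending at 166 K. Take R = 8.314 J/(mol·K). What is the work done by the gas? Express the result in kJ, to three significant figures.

Adiabatic ⇒ Q = 0, so W_by = −ΔU = nCᵥ(T₁ − T₂).
Cᵥ = 3R/2 = 12.47 J/(mol·K).
W = (0.986)(12.47)(383 − 166) = 2668 J.

W ≈ 2.67 kJ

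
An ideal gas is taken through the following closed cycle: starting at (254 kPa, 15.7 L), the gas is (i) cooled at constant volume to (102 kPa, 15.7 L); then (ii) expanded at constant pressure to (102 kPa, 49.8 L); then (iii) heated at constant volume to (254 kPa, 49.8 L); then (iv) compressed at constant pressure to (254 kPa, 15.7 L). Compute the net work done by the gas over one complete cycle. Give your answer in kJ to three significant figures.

W_net ≈ -5.18 kJ

Constant-volume legs do no work.
W(ii) = (102)(49.8 − 15.7) = 3478 J; W(iv) = (254)(15.7 − 49.8) = -8661 J.
W_net = 3478 − 8661 = -5183 J (the counter-clockwise enclosed area).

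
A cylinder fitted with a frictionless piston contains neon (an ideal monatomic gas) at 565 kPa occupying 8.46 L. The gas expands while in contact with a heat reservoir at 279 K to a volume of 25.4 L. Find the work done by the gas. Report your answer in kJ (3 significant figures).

W ≈ 5.26 kJ

Isothermal: W = nRT ln(V₂/V₁) = P₁V₁ ln(V₂/V₁).
P₁V₁ = (565 kPa)(8.46 L) = 4780 J.
W = 4780 × ln(25.4/8.46) = 4780 × 1.099
W_by_gas = 5255 J.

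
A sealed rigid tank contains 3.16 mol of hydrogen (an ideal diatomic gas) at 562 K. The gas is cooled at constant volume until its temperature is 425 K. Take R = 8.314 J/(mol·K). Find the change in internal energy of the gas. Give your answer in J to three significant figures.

Constant volume ⇒ W = 0, so Q = ΔU = nCᵥΔT with Cᵥ = 5R/2 = 20.79 J/(mol·K).
ΔU = (3.16)(20.79)(425 − 562) = -8998 J.

ΔU ≈ -9000 J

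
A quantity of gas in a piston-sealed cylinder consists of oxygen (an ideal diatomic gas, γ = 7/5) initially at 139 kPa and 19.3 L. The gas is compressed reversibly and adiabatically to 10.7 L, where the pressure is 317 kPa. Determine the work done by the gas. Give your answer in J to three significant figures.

W ≈ -1770 J

Adiabatic: W = (P₁V₁ − P₂V₂)/(γ − 1) with γ = 7/5.
P₁V₁ = 2683 J, P₂V₂ = 3392 J.
W = (2683 − 3392) / 0.4 = -1773 J.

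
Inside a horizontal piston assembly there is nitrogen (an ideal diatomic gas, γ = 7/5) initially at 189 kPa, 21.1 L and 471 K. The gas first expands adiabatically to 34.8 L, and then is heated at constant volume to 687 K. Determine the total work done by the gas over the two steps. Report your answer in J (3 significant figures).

Step 1 (adiabatic): W = (P₁V₁ − P₂V₂)/(γ−1) = (3988 − 3265)/0.4 = 1808 J.
Step 2 (isochoric): W = 0 (constant volume).
W_total = 1808 + 0 = 1808 J.

W_total ≈ 1810 J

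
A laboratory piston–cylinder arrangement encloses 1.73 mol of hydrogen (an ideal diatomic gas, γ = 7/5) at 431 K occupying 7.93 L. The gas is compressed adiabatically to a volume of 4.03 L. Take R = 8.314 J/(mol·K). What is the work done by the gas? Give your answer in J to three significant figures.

W ≈ -4820 J

Adiabatic: TV^(γ−1) = const with γ = 7/5.
T₂ = T₁ (V₁/V₂)^(γ−1) = 431 × (7.93/4.03)^0.4 = 431 × 1.311 = 565 K.
W_by = nCᵥ(T₁ − T₂) = (1.73)(20.79)(431 − 565) = -4819 J.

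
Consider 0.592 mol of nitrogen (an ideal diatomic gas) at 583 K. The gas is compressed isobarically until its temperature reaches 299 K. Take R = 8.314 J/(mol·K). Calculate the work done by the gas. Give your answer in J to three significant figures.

Isobaric: W = P ΔV = nR ΔT.
W = (0.592)(8.314)(299 − 583) = -1398 J.

W ≈ -1400 J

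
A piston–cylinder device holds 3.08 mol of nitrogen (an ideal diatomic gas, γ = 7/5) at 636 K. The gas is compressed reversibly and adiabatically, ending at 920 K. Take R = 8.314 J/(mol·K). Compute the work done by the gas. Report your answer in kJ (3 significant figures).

Adiabatic ⇒ Q = 0, so W_by = −ΔU = nCᵥ(T₁ − T₂).
Cᵥ = 5R/2 = 20.79 J/(mol·K).
W = (3.08)(20.79)(636 − 920) = -18181 J.

W ≈ -18.2 kJ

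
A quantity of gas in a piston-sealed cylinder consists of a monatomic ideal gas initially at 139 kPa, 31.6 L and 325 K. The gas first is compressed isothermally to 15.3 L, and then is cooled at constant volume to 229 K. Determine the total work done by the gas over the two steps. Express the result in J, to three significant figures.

W_total ≈ -3190 J

Step 1 (isothermal): W = P₁V₁ ln(V₂/V₁) = (4392) ln(15.3/31.6) = -3186 J.
Step 2 (isochoric): W = 0 (constant volume).
W_total = -3186 + 0 = -3186 J.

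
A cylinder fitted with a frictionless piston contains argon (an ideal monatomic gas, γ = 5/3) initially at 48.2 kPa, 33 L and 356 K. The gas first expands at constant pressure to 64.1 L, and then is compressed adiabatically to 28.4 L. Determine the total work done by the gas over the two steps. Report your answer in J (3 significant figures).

Step 1 (isobaric): W = PΔV = (48.2 kPa)(64.1 − 33 L) = 1499 J.
After step 1: P = 48.2 kPa, V = 64.1 L, T = 691.5 K.
Step 2 (adiabatic): W = (P₁V₁ − P₂V₂)/(γ−1) = (3090 − 5316)/0.667 = -3340 J.
W_total = 1499 − 3340 = -1841 J.

W_total ≈ -1840 J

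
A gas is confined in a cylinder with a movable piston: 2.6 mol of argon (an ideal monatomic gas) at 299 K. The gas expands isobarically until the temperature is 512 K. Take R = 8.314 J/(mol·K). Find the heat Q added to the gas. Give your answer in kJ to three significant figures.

Q ≈ 11.5 kJ

Isobaric: W = nRΔT = (2.6)(8.314)(213) = 4604 J.
ΔU = nCᵥΔT with Cᵥ = 3R/2: ΔU = (2.6)(12.47)(213) = 6906 J.
Q = ΔU + W = 6906 + 4604 = 11511 J.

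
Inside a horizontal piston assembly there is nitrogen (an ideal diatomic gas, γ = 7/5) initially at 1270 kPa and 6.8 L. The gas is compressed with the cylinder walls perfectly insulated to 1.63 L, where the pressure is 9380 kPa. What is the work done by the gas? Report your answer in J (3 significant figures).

Adiabatic: W = (P₁V₁ − P₂V₂)/(γ − 1) with γ = 7/5.
P₁V₁ = 8636 J, P₂V₂ = 15289 J.
W = (8636 − 15289) / 0.4 = -16634 J.

W ≈ -16600 J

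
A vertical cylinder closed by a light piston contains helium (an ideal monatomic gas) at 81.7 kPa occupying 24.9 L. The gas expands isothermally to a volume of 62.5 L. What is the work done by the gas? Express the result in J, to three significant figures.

W ≈ 1870 J

Isothermal: W = nRT ln(V₂/V₁) = P₁V₁ ln(V₂/V₁).
P₁V₁ = (81.7 kPa)(24.9 L) = 2034 J.
W = 2034 × ln(62.5/24.9) = 2034 × 0.9203
W_by_gas = 1872 J.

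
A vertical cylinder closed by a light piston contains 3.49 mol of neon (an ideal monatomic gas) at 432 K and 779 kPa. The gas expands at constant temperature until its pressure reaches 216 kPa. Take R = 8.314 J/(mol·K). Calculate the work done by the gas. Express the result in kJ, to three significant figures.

Isothermal process: W = nRT ln(V₂/V₁) = nRT ln(P₁/P₂).
W = (3.49)(8.314)(432) × ln(779/216)
  = 12535 × ln(3.606) = 12535 × 1.283
W_by_gas = 16079 J.

W ≈ 16.1 kJ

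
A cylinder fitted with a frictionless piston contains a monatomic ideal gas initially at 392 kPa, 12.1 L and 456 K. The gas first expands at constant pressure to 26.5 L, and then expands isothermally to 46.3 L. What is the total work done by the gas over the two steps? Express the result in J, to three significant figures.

W_total ≈ 11400 J

Step 1 (isobaric): W = PΔV = (392 kPa)(26.5 − 12.1 L) = 5645 J.
After step 1: P = 392 kPa, V = 26.5 L, T = 998.7 K.
Step 2 (isothermal): W = P₁V₁ ln(V₂/V₁) = (10388) ln(46.3/26.5) = 5796 J.
W_total = 5645 + 5796 = 11441 J.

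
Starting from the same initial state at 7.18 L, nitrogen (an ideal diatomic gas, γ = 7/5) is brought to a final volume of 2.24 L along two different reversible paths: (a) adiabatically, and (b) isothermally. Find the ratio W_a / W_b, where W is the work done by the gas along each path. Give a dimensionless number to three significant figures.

Path (a) adiabatic: W = P₁V₁(1 − (V₁/V₂)^(γ−1))/(γ−1) → W_a/(P₁V₁) = -1.484.
Path (b) isothermal: W = P₁V₁ ln(V₂/V₁) → W_b/(P₁V₁) = -1.165.
W_a / W_b = -1.484 / -1.165 = 1.274.

W_a / W_b ≈ 1.27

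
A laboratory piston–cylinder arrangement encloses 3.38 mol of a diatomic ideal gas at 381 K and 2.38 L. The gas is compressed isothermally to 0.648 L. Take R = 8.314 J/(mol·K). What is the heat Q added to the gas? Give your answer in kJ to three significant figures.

Isothermal ⇒ ΔU = 0, so Q = W = nRT ln(V₂/V₁).
Q = (3.38)(8.314)(381) ln(0.648/2.38) = 10707 × -1.301 = -13929 J.

Q ≈ -13.9 kJ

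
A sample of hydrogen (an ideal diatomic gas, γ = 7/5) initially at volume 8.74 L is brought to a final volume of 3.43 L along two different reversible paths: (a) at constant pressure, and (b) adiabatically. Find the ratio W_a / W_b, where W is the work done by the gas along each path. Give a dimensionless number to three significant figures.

Path (a) isobaric: W = P₁(V₂ − V₁) → W_a/(P₁V₁) = -0.6076.
Path (b) adiabatic: W = P₁V₁(1 − (V₁/V₂)^(γ−1))/(γ−1) → W_b/(P₁V₁) = -1.134.
W_a / W_b = -0.6076 / -1.134 = 0.5356.

W_a / W_b ≈ 0.536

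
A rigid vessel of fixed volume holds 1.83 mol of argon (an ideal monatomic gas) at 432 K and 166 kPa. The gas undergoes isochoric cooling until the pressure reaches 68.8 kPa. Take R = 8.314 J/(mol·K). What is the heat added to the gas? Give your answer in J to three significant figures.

Q ≈ -5770 J

Constant volume ⇒ W = 0, so Q = ΔU = nCᵥΔT with Cᵥ = 3R/2 = 12.47 J/(mol·K).
At constant V, T₂/T₁ = P₂/P₁ ⇒ ΔT = T₁(P₂/P₁ − 1) = 432·(68.8/166 − 1) = -253 K.
ΔU = (1.83)(12.47)(-253) = -5773 J.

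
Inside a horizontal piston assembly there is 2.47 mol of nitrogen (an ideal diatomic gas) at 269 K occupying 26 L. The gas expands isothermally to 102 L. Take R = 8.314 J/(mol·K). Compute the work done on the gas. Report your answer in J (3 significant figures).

W ≈ -7550 J

Isothermal: W = nRT ln(V₂/V₁).
W = (2.47)(8.314)(269) × ln(102/26)
  = 5524 × 1.367
W_by_gas = 7551 J; work on gas = −W_by = -7551 J.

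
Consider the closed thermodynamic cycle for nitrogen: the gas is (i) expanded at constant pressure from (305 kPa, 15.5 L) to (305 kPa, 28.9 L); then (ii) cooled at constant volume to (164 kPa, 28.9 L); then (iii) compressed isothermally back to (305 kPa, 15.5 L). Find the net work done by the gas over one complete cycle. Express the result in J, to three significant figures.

Leg (i): W = PΔV = (305)(28.9 − 15.5) = 4087 J.
Leg (ii): W = 0.
Leg (iii): W = PᵢVᵢ ln(V_f/Vᵢ) = (4740) ln(15.5/28.9) = -2953 J.
W_net = 4087 − 2953 = 1134 J.

W_net ≈ 1130 J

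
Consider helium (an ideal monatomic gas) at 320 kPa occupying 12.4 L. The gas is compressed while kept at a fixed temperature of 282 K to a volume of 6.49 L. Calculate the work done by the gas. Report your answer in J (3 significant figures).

Isothermal: W = nRT ln(V₂/V₁) = P₁V₁ ln(V₂/V₁).
P₁V₁ = (320 kPa)(12.4 L) = 3968 J.
W = 3968 × ln(6.49/12.4) = 3968 × -0.6474
W_by_gas = -2569 J.

W ≈ -2570 J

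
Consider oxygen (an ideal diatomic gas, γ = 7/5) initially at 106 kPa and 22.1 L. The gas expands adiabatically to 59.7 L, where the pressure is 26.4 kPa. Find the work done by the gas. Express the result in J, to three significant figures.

W ≈ 1920 J

Adiabatic: W = (P₁V₁ − P₂V₂)/(γ − 1) with γ = 7/5.
P₁V₁ = 2343 J, P₂V₂ = 1576 J.
W = (2343 − 1576) / 0.4 = 1916 J.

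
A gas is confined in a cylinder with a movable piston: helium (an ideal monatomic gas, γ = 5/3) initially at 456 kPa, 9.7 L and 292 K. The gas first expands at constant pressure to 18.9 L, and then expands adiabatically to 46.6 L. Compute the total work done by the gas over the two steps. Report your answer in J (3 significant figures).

Step 1 (isobaric): W = PΔV = (456 kPa)(18.9 − 9.7 L) = 4195 J.
After step 1: P = 456 kPa, V = 18.9 L, T = 568.9 K.
Step 2 (adiabatic): W = (P₁V₁ − P₂V₂)/(γ−1) = (8618 − 4722)/0.667 = 5844 J.
W_total = 4195 + 5844 = 10040 J.

W_total ≈ 10000 J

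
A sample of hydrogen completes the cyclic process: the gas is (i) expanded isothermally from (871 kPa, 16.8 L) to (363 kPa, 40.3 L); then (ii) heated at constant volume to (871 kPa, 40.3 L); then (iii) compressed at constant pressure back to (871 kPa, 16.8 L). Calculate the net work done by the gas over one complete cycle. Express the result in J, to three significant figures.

Leg (i): W = PᵢVᵢ ln(V_f/Vᵢ) = (14633) ln(40.3/16.8) = 12803 J.
Leg (ii): W = 0.
Leg (iii): W = PΔV = (871)(16.8 − 40.3) = -20468 J.
W_net = 12803 − 20468 = -7665 J.

W_net ≈ -7670 J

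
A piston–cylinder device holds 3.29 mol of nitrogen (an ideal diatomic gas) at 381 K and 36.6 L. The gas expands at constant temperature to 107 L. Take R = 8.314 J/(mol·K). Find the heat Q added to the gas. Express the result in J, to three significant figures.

Isothermal ⇒ ΔU = 0, so Q = W = nRT ln(V₂/V₁).
Q = (3.29)(8.314)(381) ln(107/36.6) = 10422 × 1.073 = 11180 J.

Q ≈ 11200 J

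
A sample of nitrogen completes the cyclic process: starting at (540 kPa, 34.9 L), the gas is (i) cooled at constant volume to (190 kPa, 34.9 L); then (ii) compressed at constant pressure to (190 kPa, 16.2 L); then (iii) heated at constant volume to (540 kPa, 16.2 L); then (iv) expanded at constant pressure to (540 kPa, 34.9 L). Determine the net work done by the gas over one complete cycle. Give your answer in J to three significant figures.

Constant-volume legs do no work.
W(ii) = (190)(16.2 − 34.9) = -3553 J; W(iv) = (540)(34.9 − 16.2) = 10098 J.
W_net = -3553 + 10098 = 6545 J (the clockwise enclosed area).

W_net ≈ 6540 J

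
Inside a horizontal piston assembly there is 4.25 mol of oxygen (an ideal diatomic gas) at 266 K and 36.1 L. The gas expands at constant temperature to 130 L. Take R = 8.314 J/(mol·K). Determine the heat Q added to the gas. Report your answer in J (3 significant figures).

Q ≈ 12000 J

Isothermal ⇒ ΔU = 0, so Q = W = nRT ln(V₂/V₁).
Q = (4.25)(8.314)(266) ln(130/36.1) = 9399 × 1.281 = 12042 J.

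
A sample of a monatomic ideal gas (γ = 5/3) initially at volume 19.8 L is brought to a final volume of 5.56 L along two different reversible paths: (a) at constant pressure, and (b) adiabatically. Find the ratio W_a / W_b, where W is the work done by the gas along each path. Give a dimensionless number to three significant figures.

W_a / W_b ≈ 0.360

Path (a) isobaric: W = P₁(V₂ − V₁) → W_a/(P₁V₁) = -0.7192.
Path (b) adiabatic: W = P₁V₁(1 − (V₁/V₂)^(γ−1))/(γ−1) → W_b/(P₁V₁) = -1.998.
W_a / W_b = -0.7192 / -1.998 = 0.36.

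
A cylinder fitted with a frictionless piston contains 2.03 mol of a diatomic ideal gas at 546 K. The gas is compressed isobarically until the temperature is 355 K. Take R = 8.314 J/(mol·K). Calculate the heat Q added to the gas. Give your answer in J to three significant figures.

Isobaric: W = nRΔT = (2.03)(8.314)(-191) = -3224 J.
ΔU = nCᵥΔT with Cᵥ = 5R/2: ΔU = (2.03)(20.79)(-191) = -8059 J.
Q = ΔU + W = -8059 − 3224 = -11283 J.

Q ≈ -11300 J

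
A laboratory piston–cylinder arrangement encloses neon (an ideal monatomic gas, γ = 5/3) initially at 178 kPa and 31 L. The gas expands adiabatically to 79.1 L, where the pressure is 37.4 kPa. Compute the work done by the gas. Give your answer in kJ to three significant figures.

W ≈ 3.84 kJ

Adiabatic: W = (P₁V₁ − P₂V₂)/(γ − 1) with γ = 5/3.
P₁V₁ = 5518 J, P₂V₂ = 2958 J.
W = (5518 − 2958) / 0.6667 = 3839 J.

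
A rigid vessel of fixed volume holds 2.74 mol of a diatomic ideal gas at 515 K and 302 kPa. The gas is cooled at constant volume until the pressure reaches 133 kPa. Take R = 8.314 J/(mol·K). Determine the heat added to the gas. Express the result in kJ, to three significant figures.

Q ≈ -16.4 kJ

Constant volume ⇒ W = 0, so Q = ΔU = nCᵥΔT with Cᵥ = 5R/2 = 20.79 J/(mol·K).
At constant V, T₂/T₁ = P₂/P₁ ⇒ ΔT = T₁(P₂/P₁ − 1) = 515·(133/302 − 1) = -288.2 K.
ΔU = (2.74)(20.79)(-288.2) = -16413 J.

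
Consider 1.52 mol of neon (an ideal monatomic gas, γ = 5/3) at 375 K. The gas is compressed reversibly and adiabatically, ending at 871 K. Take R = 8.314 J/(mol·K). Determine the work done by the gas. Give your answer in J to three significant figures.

W ≈ -9400 J

Adiabatic ⇒ Q = 0, so W_by = −ΔU = nCᵥ(T₁ − T₂).
Cᵥ = 3R/2 = 12.47 J/(mol·K).
W = (1.52)(12.47)(375 − 871) = -9402 J.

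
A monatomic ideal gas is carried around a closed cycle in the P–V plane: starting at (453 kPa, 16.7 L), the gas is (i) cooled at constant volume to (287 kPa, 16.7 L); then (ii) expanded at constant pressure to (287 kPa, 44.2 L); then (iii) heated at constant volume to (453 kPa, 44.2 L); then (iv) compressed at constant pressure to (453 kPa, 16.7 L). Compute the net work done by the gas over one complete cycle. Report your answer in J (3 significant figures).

W_net ≈ -4570 J

Constant-volume legs do no work.
W(ii) = (287)(44.2 − 16.7) = 7893 J; W(iv) = (453)(16.7 − 44.2) = -12458 J.
W_net = 7893 − 12458 = -4565 J (the counter-clockwise enclosed area).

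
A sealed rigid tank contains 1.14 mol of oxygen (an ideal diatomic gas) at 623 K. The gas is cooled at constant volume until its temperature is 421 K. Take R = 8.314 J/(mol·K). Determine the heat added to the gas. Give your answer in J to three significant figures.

Q ≈ -4790 J

Constant volume ⇒ W = 0, so Q = ΔU = nCᵥΔT with Cᵥ = 5R/2 = 20.79 J/(mol·K).
ΔU = (1.14)(20.79)(421 − 623) = -4786 J.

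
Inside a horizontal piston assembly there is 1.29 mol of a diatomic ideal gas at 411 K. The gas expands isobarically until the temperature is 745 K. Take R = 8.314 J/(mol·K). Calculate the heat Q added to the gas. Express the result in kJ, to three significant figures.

Isobaric: W = nRΔT = (1.29)(8.314)(334) = 3582 J.
ΔU = nCᵥΔT with Cᵥ = 5R/2: ΔU = (1.29)(20.79)(334) = 8955 J.
Q = ΔU + W = 8955 + 3582 = 12538 J.

Q ≈ 12.5 kJ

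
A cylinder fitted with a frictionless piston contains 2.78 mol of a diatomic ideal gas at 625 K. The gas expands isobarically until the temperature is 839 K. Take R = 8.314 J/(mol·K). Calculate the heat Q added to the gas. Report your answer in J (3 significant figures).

Isobaric: W = nRΔT = (2.78)(8.314)(214) = 4946 J.
ΔU = nCᵥΔT with Cᵥ = 5R/2: ΔU = (2.78)(20.79)(214) = 12365 J.
Q = ΔU + W = 12365 + 4946 = 17312 J.

Q ≈ 17300 J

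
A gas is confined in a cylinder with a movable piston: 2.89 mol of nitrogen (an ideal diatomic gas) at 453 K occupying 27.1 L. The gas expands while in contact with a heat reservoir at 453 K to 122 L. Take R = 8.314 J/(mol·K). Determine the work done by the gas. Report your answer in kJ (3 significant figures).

W ≈ 16.4 kJ

Isothermal: W = nRT ln(V₂/V₁).
W = (2.89)(8.314)(453) × ln(122/27.1)
  = 10884 × 1.504
W_by_gas = 16376 J.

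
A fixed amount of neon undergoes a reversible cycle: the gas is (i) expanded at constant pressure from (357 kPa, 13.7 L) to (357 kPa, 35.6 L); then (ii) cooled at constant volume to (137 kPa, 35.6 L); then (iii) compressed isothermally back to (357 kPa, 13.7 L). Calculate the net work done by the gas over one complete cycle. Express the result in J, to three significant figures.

W_net ≈ 3160 J

Leg (i): W = PΔV = (357)(35.6 − 13.7) = 7818 J.
Leg (ii): W = 0.
Leg (iii): W = PᵢVᵢ ln(V_f/Vᵢ) = (4877) ln(13.7/35.6) = -4657 J.
W_net = 7818 − 4657 = 3161 J.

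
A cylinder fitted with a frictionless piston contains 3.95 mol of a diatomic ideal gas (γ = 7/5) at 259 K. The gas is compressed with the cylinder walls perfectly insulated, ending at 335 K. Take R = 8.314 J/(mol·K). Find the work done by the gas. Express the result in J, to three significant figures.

Adiabatic ⇒ Q = 0, so W_by = −ΔU = nCᵥ(T₁ − T₂).
Cᵥ = 5R/2 = 20.79 J/(mol·K).
W = (3.95)(20.79)(259 − 335) = -6240 J.

W ≈ -6240 J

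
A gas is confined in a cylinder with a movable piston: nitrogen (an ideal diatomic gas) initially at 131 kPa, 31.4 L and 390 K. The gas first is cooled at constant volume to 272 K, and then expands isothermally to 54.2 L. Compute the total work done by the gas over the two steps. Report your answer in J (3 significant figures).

W_total ≈ 1570 J

Step 1 (isochoric): W = 0 (constant volume).
After step 1: P = 91.36 kPa (V unchanged).
Step 2 (isothermal): W = P₁V₁ ln(V₂/V₁) = (2869) ln(54.2/31.4) = 1566 J.
W_total = 0 + 1566 = 1566 J.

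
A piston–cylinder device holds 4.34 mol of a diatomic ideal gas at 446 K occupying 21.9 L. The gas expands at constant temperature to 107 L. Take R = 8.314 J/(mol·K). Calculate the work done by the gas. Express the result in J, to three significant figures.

Isothermal: W = nRT ln(V₂/V₁).
W = (4.34)(8.314)(446) × ln(107/21.9)
  = 16093 × 1.586
W_by_gas = 25529 J.

W ≈ 25500 J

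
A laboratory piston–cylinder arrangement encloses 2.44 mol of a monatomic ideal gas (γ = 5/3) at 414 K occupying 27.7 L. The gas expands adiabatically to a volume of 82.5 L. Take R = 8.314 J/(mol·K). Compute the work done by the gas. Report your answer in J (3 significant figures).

Adiabatic: TV^(γ−1) = const with γ = 5/3.
T₂ = T₁ (V₁/V₂)^(γ−1) = 414 × (27.7/82.5)^0.667 = 414 × 0.4831 = 200 K.
W_by = nCᵥ(T₁ − T₂) = (2.44)(12.47)(414 − 200) = 6512 J.

W ≈ 6510 J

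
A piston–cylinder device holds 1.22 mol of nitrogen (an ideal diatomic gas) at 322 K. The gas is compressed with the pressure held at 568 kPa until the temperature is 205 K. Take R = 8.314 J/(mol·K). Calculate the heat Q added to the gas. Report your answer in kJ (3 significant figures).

Q ≈ -4.15 kJ

Isobaric: W = nRΔT = (1.22)(8.314)(-117) = -1187 J.
ΔU = nCᵥΔT with Cᵥ = 5R/2: ΔU = (1.22)(20.79)(-117) = -2967 J.
Q = ΔU + W = -2967 − 1187 = -4154 J.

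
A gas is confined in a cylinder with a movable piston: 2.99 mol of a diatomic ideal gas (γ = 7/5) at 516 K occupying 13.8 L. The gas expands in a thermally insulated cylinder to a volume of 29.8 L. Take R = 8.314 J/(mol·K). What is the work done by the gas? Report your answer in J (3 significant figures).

Adiabatic: TV^(γ−1) = const with γ = 7/5.
T₂ = T₁ (V₁/V₂)^(γ−1) = 516 × (13.8/29.8)^0.4 = 516 × 0.735 = 379.2 K.
W_by = nCᵥ(T₁ − T₂) = (2.99)(20.79)(516 − 379.2) = 8499 J.

W ≈ 8500 J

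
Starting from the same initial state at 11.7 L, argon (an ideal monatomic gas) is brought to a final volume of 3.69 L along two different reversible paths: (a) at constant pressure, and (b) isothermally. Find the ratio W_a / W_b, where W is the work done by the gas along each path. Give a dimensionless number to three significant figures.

W_a / W_b ≈ 0.593

Path (a) isobaric: W = P₁(V₂ − V₁) → W_a/(P₁V₁) = -0.6846.
Path (b) isothermal: W = P₁V₁ ln(V₂/V₁) → W_b/(P₁V₁) = -1.154.
W_a / W_b = -0.6846 / -1.154 = 0.5933.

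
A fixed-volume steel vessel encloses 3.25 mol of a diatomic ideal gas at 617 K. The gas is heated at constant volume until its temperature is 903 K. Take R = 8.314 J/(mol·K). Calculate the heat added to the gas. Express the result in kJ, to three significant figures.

Constant volume ⇒ W = 0, so Q = ΔU = nCᵥΔT with Cᵥ = 5R/2 = 20.79 J/(mol·K).
ΔU = (3.25)(20.79)(903 − 617) = 19320 J.

Q ≈ 19.3 kJ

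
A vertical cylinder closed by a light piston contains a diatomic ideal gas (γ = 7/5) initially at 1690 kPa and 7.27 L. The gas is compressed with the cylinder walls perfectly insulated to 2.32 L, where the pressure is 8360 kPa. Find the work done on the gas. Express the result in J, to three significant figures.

W ≈ 17800 J

Adiabatic: W = (P₁V₁ − P₂V₂)/(γ − 1) with γ = 7/5.
P₁V₁ = 12286 J, P₂V₂ = 19395 J.
W = (12286 − 19395) / 0.4 = -17772 J.
Work on gas = −W_by = 17772 J.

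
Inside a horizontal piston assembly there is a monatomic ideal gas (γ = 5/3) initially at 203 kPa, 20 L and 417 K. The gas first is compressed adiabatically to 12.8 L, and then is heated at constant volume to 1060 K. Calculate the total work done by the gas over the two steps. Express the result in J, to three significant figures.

Step 1 (adiabatic): W = (P₁V₁ − P₂V₂)/(γ−1) = (4060 − 5467)/0.667 = -2110 J.
Step 2 (isochoric): W = 0 (constant volume).
W_total = -2110 + 0 = -2110 J.

W_total ≈ -2110 J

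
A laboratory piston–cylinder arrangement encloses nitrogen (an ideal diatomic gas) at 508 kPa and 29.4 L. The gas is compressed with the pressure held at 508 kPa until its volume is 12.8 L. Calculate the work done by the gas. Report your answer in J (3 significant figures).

W ≈ -8430 J

Isobaric: W = P ΔV.
W = (508 kPa)(12.8 − 29.4 L) = (508)(-16.6) = -8433 J.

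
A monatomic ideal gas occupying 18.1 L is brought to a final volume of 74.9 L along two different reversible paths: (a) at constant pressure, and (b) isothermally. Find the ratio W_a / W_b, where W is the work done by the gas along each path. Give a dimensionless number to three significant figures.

Path (a) isobaric: W = P₁(V₂ − V₁) → W_a/(P₁V₁) = 3.138.
Path (b) isothermal: W = P₁V₁ ln(V₂/V₁) → W_b/(P₁V₁) = 1.42.
W_a / W_b = 3.138 / 1.42 = 2.21.

W_a / W_b ≈ 2.21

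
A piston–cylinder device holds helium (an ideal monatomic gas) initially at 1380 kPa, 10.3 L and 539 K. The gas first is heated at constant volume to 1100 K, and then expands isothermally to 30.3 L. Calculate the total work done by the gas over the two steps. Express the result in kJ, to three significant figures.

Step 1 (isochoric): W = 0 (constant volume).
After step 1: P = 2816 kPa (V unchanged).
Step 2 (isothermal): W = P₁V₁ ln(V₂/V₁) = (29008) ln(30.3/10.3) = 31300 J.
W_total = 0 + 31300 = 31300 J.

W_total ≈ 31.3 kJ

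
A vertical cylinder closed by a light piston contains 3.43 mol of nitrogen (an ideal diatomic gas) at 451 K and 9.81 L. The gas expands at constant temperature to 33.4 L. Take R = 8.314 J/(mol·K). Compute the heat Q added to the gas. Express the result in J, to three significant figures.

Q ≈ 15800 J

Isothermal ⇒ ΔU = 0, so Q = W = nRT ln(V₂/V₁).
Q = (3.43)(8.314)(451) ln(33.4/9.81) = 12861 × 1.225 = 15757 J.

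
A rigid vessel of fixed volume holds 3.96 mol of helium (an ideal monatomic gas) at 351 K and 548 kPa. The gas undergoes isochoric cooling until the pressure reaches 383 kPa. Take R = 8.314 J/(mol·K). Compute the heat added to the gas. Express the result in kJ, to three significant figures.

Constant volume ⇒ W = 0, so Q = ΔU = nCᵥΔT with Cᵥ = 3R/2 = 12.47 J/(mol·K).
At constant V, T₂/T₁ = P₂/P₁ ⇒ ΔT = T₁(P₂/P₁ − 1) = 351·(383/548 − 1) = -105.7 K.
ΔU = (3.96)(12.47)(-105.7) = -5219 J.

Q ≈ -5.22 kJ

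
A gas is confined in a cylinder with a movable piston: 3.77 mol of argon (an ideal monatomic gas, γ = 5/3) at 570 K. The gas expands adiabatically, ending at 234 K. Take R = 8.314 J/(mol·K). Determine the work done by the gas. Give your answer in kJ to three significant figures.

W ≈ 15.8 kJ

Adiabatic ⇒ Q = 0, so W_by = −ΔU = nCᵥ(T₁ − T₂).
Cᵥ = 3R/2 = 12.47 J/(mol·K).
W = (3.77)(12.47)(570 − 234) = 15797 J.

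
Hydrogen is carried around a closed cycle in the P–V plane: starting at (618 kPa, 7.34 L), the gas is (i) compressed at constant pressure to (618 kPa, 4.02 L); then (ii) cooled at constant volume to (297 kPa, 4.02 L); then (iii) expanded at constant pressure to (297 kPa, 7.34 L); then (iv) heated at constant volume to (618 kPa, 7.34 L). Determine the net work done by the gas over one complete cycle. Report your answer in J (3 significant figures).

Constant-volume legs do no work.
W(i) = (618)(4.02 − 7.34) = -2052 J; W(iii) = (297)(7.34 − 4.02) = 986 J.
W_net = -2052 + 986 = -1066 J (the counter-clockwise enclosed area).

W_net ≈ -1070 J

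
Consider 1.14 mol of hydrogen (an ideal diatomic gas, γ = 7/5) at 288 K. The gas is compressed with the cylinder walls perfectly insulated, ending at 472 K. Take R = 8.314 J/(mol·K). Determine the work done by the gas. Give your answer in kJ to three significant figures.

Adiabatic ⇒ Q = 0, so W_by = −ΔU = nCᵥ(T₁ − T₂).
Cᵥ = 5R/2 = 20.79 J/(mol·K).
W = (1.14)(20.79)(288 − 472) = -4360 J.

W ≈ -4.36 kJ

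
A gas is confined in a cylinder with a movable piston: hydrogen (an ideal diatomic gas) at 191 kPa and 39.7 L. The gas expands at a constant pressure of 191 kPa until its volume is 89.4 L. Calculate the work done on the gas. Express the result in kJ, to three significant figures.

W ≈ -9.49 kJ

Isobaric: W = P ΔV.
W = (191 kPa)(89.4 − 39.7 L) = (191)(49.7) = 9493 J.
Work on gas = −W_by = -9493 J.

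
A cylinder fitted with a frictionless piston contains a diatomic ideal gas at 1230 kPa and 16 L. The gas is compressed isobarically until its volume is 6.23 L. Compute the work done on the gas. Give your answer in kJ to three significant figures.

Isobaric: W = P ΔV.
W = (1230 kPa)(6.23 − 16 L) = (1230)(-9.77) = -12017 J.
Work on gas = −W_by = 12017 J.

W ≈ 12.0 kJ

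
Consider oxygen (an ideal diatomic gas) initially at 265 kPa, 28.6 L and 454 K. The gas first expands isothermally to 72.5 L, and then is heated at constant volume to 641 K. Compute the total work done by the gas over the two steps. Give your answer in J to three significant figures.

Step 1 (isothermal): W = P₁V₁ ln(V₂/V₁) = (7579) ln(72.5/28.6) = 7050 J.
Step 2 (isochoric): W = 0 (constant volume).
W_total = 7050 + 0 = 7050 J.

W_total ≈ 7050 J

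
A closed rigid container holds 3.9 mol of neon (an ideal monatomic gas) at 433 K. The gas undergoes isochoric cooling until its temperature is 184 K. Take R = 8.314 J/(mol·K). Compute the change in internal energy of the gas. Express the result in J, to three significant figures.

ΔU ≈ -12100 J

Constant volume ⇒ W = 0, so Q = ΔU = nCᵥΔT with Cᵥ = 3R/2 = 12.47 J/(mol·K).
ΔU = (3.9)(12.47)(184 − 433) = -12111 J.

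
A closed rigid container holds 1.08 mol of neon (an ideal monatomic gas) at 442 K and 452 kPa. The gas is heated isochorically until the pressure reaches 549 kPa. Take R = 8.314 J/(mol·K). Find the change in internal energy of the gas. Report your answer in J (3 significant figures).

ΔU ≈ 1280 J

Constant volume ⇒ W = 0, so Q = ΔU = nCᵥΔT with Cᵥ = 3R/2 = 12.47 J/(mol·K).
At constant V, T₂/T₁ = P₂/P₁ ⇒ ΔT = T₁(P₂/P₁ − 1) = 442·(549/452 − 1) = 94.85 K.
ΔU = (1.08)(12.47)(94.85) = 1278 J.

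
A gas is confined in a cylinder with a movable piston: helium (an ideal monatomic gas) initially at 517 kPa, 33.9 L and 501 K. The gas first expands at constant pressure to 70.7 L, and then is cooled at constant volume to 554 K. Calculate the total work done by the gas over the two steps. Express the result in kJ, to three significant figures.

Step 1 (isobaric): W = PΔV = (517 kPa)(70.7 − 33.9 L) = 19026 J.
Step 2 (isochoric): W = 0 (constant volume).
W_total = 19026 + 0 = 19026 J.

W_total ≈ 19.0 kJ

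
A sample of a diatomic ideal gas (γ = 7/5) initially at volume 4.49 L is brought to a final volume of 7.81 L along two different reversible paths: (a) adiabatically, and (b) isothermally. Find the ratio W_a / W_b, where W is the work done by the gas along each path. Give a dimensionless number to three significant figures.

W_a / W_b ≈ 0.897

Path (a) adiabatic: W = P₁V₁(1 − (V₁/V₂)^(γ−1))/(γ−1) → W_a/(P₁V₁) = 0.4966.
Path (b) isothermal: W = P₁V₁ ln(V₂/V₁) → W_b/(P₁V₁) = 0.5536.
W_a / W_b = 0.4966 / 0.5536 = 0.897.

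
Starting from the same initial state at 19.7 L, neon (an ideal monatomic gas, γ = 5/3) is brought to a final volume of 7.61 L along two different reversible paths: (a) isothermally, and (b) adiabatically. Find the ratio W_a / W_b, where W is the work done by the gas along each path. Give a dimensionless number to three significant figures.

Path (a) isothermal: W = P₁V₁ ln(V₂/V₁) → W_a/(P₁V₁) = -0.9512.
Path (b) adiabatic: W = P₁V₁(1 − (V₁/V₂)^(γ−1))/(γ−1) → W_b/(P₁V₁) = -1.328.
W_a / W_b = -0.9512 / -1.328 = 0.7162.

W_a / W_b ≈ 0.716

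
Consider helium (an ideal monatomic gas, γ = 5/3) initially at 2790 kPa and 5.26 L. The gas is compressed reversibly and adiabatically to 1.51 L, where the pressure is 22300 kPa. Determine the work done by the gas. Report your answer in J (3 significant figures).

Adiabatic: W = (P₁V₁ − P₂V₂)/(γ − 1) with γ = 5/3.
P₁V₁ = 14675 J, P₂V₂ = 33673 J.
W = (14675 − 33673) / 0.6667 = -28496 J.

W ≈ -28500 J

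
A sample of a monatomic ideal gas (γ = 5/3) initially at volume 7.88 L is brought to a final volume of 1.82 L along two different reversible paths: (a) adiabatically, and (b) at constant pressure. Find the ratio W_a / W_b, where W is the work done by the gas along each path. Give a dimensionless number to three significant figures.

Path (a) adiabatic: W = P₁V₁(1 − (V₁/V₂)^(γ−1))/(γ−1) → W_a/(P₁V₁) = -2.485.
Path (b) isobaric: W = P₁(V₂ − V₁) → W_b/(P₁V₁) = -0.769.
W_a / W_b = -2.485 / -0.769 = 3.231.

W_a / W_b ≈ 3.23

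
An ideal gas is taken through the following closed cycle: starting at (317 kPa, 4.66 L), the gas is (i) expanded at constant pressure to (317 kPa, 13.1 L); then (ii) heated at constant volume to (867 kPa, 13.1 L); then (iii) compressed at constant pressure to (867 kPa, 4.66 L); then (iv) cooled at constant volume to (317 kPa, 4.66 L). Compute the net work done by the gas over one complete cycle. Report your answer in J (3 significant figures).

W_net ≈ -4640 J

Constant-volume legs do no work.
W(i) = (317)(13.1 − 4.66) = 2675 J; W(iii) = (867)(4.66 − 13.1) = -7317 J.
W_net = 2675 − 7317 = -4642 J (the counter-clockwise enclosed area).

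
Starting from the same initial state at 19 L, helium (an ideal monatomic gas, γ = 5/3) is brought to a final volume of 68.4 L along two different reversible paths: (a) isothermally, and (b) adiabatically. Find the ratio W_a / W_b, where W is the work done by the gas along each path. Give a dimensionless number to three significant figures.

Path (a) isothermal: W = P₁V₁ ln(V₂/V₁) → W_a/(P₁V₁) = 1.281.
Path (b) adiabatic: W = P₁V₁(1 − (V₁/V₂)^(γ−1))/(γ−1) → W_b/(P₁V₁) = 0.8614.
W_a / W_b = 1.281 / 0.8614 = 1.487.

W_a / W_b ≈ 1.49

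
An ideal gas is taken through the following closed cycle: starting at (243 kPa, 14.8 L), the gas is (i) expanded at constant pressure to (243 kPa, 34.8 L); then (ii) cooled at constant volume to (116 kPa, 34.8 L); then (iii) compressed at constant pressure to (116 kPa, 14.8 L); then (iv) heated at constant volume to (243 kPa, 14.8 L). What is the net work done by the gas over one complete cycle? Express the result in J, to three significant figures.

W_net ≈ 2540 J

Constant-volume legs do no work.
W(i) = (243)(34.8 − 14.8) = 4860 J; W(iii) = (116)(14.8 − 34.8) = -2320 J.
W_net = 4860 − 2320 = 2540 J (the clockwise enclosed area).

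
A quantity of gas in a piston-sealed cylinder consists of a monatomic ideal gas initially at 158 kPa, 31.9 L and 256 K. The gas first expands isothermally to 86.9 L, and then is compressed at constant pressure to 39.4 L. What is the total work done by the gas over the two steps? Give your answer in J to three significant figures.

W_total ≈ 2300 J

Step 1 (isothermal): W = P₁V₁ ln(V₂/V₁) = (5040) ln(86.9/31.9) = 5051 J.
After step 1: P = 58 kPa, V = 86.9 L, T = 256 K.
Step 2 (isobaric): W = PΔV = (58 kPa)(39.4 − 86.9 L) = -2755 J.
W_total = 5051 − 2755 = 2296 J.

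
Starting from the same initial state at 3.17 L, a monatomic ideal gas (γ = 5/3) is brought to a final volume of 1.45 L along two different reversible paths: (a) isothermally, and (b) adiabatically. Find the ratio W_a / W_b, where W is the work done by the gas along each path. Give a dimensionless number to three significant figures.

W_a / W_b ≈ 0.762

Path (a) isothermal: W = P₁V₁ ln(V₂/V₁) → W_a/(P₁V₁) = -0.7822.
Path (b) adiabatic: W = P₁V₁(1 − (V₁/V₂)^(γ−1))/(γ−1) → W_b/(P₁V₁) = -1.027.
W_a / W_b = -0.7822 / -1.027 = 0.7618.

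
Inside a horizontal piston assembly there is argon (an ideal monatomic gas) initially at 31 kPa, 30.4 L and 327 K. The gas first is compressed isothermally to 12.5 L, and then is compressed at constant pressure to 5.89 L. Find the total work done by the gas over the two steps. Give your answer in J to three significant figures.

W_total ≈ -1340 J

Step 1 (isothermal): W = P₁V₁ ln(V₂/V₁) = (942.4) ln(12.5/30.4) = -837.5 J.
After step 1: P = 75.39 kPa, V = 12.5 L, T = 327 K.
Step 2 (isobaric): W = PΔV = (75.39 kPa)(5.89 − 12.5 L) = -498.3 J.
W_total = -837.5 − 498.3 = -1336 J.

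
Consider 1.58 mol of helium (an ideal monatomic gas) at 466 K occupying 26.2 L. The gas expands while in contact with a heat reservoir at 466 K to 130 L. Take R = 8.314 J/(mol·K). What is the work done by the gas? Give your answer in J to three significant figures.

Isothermal: W = nRT ln(V₂/V₁).
W = (1.58)(8.314)(466) × ln(130/26.2)
  = 6121 × 1.602
W_by_gas = 9805 J.

W ≈ 9810 J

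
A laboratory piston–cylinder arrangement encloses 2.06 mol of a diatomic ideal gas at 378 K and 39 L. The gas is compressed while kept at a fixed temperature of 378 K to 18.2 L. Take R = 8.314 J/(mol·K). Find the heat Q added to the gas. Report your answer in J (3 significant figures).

Isothermal ⇒ ΔU = 0, so Q = W = nRT ln(V₂/V₁).
Q = (2.06)(8.314)(378) ln(18.2/39) = 6474 × -0.7621 = -4934 J.

Q ≈ -4930 J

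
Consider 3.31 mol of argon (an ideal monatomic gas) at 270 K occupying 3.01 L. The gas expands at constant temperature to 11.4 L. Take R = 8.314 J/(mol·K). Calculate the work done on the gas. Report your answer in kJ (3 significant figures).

Isothermal: W = nRT ln(V₂/V₁).
W = (3.31)(8.314)(270) × ln(11.4/3.01)
  = 7430 × 1.332
W_by_gas = 9895 J; work on gas = −W_by = -9895 J.

W ≈ -9.89 kJ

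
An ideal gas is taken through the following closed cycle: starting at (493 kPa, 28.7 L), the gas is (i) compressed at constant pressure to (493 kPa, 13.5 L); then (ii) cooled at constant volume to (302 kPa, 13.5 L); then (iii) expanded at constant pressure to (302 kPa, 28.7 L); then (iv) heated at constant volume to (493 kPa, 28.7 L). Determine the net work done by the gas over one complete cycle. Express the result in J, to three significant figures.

Constant-volume legs do no work.
W(i) = (493)(13.5 − 28.7) = -7494 J; W(iii) = (302)(28.7 − 13.5) = 4590 J.
W_net = -7494 + 4590 = -2903 J (the counter-clockwise enclosed area).

W_net ≈ -2900 J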